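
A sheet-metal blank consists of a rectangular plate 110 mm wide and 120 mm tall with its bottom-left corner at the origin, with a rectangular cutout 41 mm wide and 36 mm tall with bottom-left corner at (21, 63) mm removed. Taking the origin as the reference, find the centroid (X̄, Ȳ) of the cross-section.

X̄ = 56.70 mm, Ȳ = 57.36 mm

Part | A | x̄ᵢ | ȳᵢ | A·x̄ᵢ | A·ȳᵢ
plate | 13200.00 | 55.00 | 60.00 | 726000.00 | 792000.00
hole | -1476.00 | 41.50 | 81.00 | -61254.00 | -119556.00
Σ | 11724.00 |  |  | 664746.00 | 672444.00
X̄ = 664746.00 / 11724.00 = 56.70 mm
Ȳ = 672444.00 / 11724.00 = 57.36 mm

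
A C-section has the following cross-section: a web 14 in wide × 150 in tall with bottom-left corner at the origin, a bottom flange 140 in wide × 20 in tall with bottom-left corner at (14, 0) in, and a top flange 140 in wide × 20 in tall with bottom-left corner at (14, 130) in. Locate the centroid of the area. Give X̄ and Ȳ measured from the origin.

web: A = 14 × 150 = 2100.00, centroid at (7.00, 75.00).
bottom flange: A = 140 × 20 = 2800.00, centroid at (84.00, 10.00).
top flange: A = 140 × 20 = 2800.00, centroid at (84.00, 140.00).
ΣA = 7700.00 in², ΣAX̄ = 485100.00 in³, ΣAȲ = 577500.00 in³.
X̄ = 485100.00/7700.00 = 63.00 in; Ȳ = 577500.00/7700.00 = 75.00 in.

X̄ = 63.00 in, Ȳ = 75.00 in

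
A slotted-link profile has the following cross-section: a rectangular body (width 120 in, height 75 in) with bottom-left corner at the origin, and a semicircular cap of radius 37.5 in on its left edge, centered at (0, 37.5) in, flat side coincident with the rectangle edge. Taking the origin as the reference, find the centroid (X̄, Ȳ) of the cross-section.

X̄ = 45.04 in, Ȳ = 37.50 in

Part | A | x̄ᵢ | ȳᵢ | A·x̄ᵢ | A·ȳᵢ
rectangular body | 9000.00 | 60.00 | 37.50 | 540000.00 | 337500.00
semicircular end | 2208.93 | -15.92 | 37.50 | -35156.25 | 82834.96
Σ | 11208.93 |  |  | 504843.75 | 420334.96
X̄ = 504843.75 / 11208.93 = 45.04 in
Ȳ = 420334.96 / 11208.93 = 37.50 in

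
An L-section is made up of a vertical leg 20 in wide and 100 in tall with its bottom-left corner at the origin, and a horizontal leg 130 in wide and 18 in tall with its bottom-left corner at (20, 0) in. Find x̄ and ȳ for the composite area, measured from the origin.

vertical leg: A = 20 × 100 = 2000.00, centroid at (10.00, 50.00).
horizontal leg: A = 130 × 18 = 2340.00, centroid at (85.00, 9.00).
ΣA = 4340.00 in², ΣAx̄ = 218900.00 in³, ΣAȳ = 121060.00 in³.
x̄ = 218900.00/4340.00 = 50.44 in; ȳ = 121060.00/4340.00 = 27.89 in.

x̄ = 50.44 in, ȳ = 27.89 in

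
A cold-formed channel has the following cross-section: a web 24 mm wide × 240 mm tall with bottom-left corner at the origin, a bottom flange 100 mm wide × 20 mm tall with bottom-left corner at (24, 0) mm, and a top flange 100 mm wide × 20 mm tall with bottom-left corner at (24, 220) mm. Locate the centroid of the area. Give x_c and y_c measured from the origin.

x_c = 37.41 mm, y_c = 120.00 mm

web: A = 24 × 240 = 5760.00, centroid at (12.00, 120.00).
bottom flange: A = 100 × 20 = 2000.00, centroid at (74.00, 10.00).
top flange: A = 100 × 20 = 2000.00, centroid at (74.00, 230.00).
ΣA = 9760.00 mm²
ΣAx_c = (5760.00)(12.00) + (2000.00)(74.00) + (2000.00)(74.00) = 365120.00 mm³
ΣAy_c = (5760.00)(120.00) + (2000.00)(10.00) + (2000.00)(230.00) = 1171200.00 mm³
x_c = 365120.00 / 9760.00 = 37.41 mm
y_c = 1171200.00 / 9760.00 = 120.00 mm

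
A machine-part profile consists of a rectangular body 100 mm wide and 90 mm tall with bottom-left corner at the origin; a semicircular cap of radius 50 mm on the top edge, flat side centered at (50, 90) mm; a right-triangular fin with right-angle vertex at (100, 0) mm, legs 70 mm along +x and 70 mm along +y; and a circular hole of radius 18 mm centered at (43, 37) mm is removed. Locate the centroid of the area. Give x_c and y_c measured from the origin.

x_c = 63.01 mm, y_c = 59.98 mm

rectangular body: A = 100 × 90 = 9000.00, centroid at (50.00, 45.00).
semicircular top: A = ½π·50² = 3926.99, centroid at (50.00, 111.22).
triangular fin: A = ½·70·70 = 2450.00, centroid at (123.33, 23.33).
hole: A = −π·18² = -1017.88, centroid at (43.00, 37.00).
ΣA = 14359.11 mm², ΣAx_c = 904747.54 mm³, ΣAy_c = 861267.76 mm³.
x_c = 904747.54/14359.11 = 63.01 mm; y_c = 861267.76/14359.11 = 59.98 mm.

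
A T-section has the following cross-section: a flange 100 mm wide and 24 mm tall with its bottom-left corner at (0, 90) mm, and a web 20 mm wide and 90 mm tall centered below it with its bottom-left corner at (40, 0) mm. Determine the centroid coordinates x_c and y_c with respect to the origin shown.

Part | A | x̄ᵢ | ȳᵢ | A·x̄ᵢ | A·ȳᵢ
web | 1800.00 | 50.00 | 45.00 | 90000.00 | 81000.00
flange | 2400.00 | 50.00 | 102.00 | 120000.00 | 244800.00
Σ | 4200.00 |  |  | 210000.00 | 325800.00
x_c = 210000.00 / 4200.00 = 50.00 mm
y_c = 325800.00 / 4200.00 = 77.57 mm

x_c = 50.00 mm, y_c = 77.57 mm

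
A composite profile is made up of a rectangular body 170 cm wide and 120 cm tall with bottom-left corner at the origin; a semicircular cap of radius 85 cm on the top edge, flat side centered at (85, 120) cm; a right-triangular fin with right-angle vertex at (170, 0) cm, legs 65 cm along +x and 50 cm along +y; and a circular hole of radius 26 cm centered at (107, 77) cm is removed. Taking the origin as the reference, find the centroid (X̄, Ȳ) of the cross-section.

Part | A | x̄ᵢ | ȳᵢ | A·x̄ᵢ | A·ȳᵢ
rectangular body | 20400.00 | 85.00 | 60.00 | 1734000.00 | 1224000.00
semicircular top | 11349.00 | 85.00 | 156.08 | 964665.29 | 1771297.08
triangular fin | 1625.00 | 191.67 | 16.67 | 311458.33 | 27083.33
hole | -2123.72 | 107.00 | 77.00 | -227237.68 | -163526.18
Σ | 31250.29 |  |  | 2782885.95 | 2858854.23
X̄ = 2782885.95 / 31250.29 = 89.05 cm
Ȳ = 2858854.23 / 31250.29 = 91.48 cm

X̄ = 89.05 cm, Ȳ = 91.48 cm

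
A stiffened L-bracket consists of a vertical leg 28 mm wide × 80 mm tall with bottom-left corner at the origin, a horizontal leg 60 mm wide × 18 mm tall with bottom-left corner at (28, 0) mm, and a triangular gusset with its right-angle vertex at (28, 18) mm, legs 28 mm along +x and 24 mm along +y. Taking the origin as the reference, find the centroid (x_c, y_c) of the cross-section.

x_c = 29.14 mm, y_c = 29.56 mm

vertical leg: A = 28 × 80 = 2240.00, centroid at (14.00, 40.00).
horizontal leg: A = 60 × 18 = 1080.00, centroid at (58.00, 9.00).
gusset: A = ½·28·24 = 336.00, centroid at (37.33, 26.00).
ΣA = 3656.00 mm²
ΣAx_c = (2240.00)(14.00) + (1080.00)(58.00) + (336.00)(37.33) = 106544.00 mm³
ΣAy_c = (2240.00)(40.00) + (1080.00)(9.00) + (336.00)(26.00) = 108056.00 mm³
x_c = 106544.00 / 3656.00 = 29.14 mm
y_c = 108056.00 / 3656.00 = 29.56 mm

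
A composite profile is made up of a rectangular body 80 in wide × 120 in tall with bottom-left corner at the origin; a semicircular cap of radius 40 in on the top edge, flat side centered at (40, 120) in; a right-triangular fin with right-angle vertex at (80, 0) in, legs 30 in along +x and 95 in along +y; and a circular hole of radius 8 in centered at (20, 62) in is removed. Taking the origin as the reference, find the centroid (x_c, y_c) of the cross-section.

x_c = 45.64 in, y_c = 71.45 in

rectangular body: A = 80 × 120 = 9600.00, centroid at (40.00, 60.00).
semicircular top: A = ½π·40² = 2513.27, centroid at (40.00, 136.98).
triangular fin: A = ½·30·95 = 1425.00, centroid at (90.00, 31.67).
hole: A = −π·8² = -201.06, centroid at (20.00, 62.00).
ΣA = 13337.21 in²
ΣAx_c = (9600.00)(40.00) + (2513.27)(40.00) + (1425.00)(90.00) + (-201.06)(20.00) = 608759.73 in³
ΣAy_c = (9600.00)(60.00) + (2513.27)(136.98) + (1425.00)(31.67) + (-201.06)(62.00) = 952918.72 in³
x_c = 608759.73 / 13337.21 = 45.64 in
y_c = 952918.72 / 13337.21 = 71.45 in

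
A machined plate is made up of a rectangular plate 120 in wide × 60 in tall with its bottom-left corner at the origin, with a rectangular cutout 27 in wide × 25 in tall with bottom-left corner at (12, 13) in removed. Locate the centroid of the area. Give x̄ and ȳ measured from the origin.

x̄ = 63.57 in, ȳ = 30.47 in

plate: A = 120 × 60 = 7200.00, centroid at (60.00, 30.00).
hole: A = −(27 × 25) = -675.00, centroid at (25.50, 25.50).
ΣA = 6525.00 in², ΣAx̄ = 414787.50 in³, ΣAȳ = 198787.50 in³.
x̄ = 414787.50/6525.00 = 63.57 in; ȳ = 198787.50/6525.00 = 30.47 in.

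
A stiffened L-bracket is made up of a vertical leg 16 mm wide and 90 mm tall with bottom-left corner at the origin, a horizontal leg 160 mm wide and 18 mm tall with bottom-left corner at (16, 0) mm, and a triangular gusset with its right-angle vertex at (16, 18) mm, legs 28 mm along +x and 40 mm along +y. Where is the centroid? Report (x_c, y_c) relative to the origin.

vertical leg: A = 16 × 90 = 1440.00, centroid at (8.00, 45.00).
horizontal leg: A = 160 × 18 = 2880.00, centroid at (96.00, 9.00).
gusset: A = ½·28·40 = 560.00, centroid at (25.33, 31.33).
ΣA = 4880.00 mm²
ΣAx_c = (1440.00)(8.00) + (2880.00)(96.00) + (560.00)(25.33) = 302186.67 mm³
ΣAy_c = (1440.00)(45.00) + (2880.00)(9.00) + (560.00)(31.33) = 108266.67 mm³
x_c = 302186.67 / 4880.00 = 61.92 mm
y_c = 108266.67 / 4880.00 = 22.19 mm

x_c = 61.92 mm, y_c = 22.19 mm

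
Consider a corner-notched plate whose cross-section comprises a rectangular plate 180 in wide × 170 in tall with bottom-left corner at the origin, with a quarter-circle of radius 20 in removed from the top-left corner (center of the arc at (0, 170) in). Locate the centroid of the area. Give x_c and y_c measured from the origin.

x_c = 90.85 in, y_c = 84.21 in

Part | A | x̄ᵢ | ȳᵢ | A·x̄ᵢ | A·ȳᵢ
plate | 30600.00 | 90.00 | 85.00 | 2754000.00 | 2601000.00
removed quarter-circle | -314.16 | 8.49 | 161.51 | -2666.67 | -50740.41
Σ | 30285.84 |  |  | 2751333.33 | 2550259.59
x_c = 2751333.33 / 30285.84 = 90.85 in
y_c = 2550259.59 / 30285.84 = 84.21 in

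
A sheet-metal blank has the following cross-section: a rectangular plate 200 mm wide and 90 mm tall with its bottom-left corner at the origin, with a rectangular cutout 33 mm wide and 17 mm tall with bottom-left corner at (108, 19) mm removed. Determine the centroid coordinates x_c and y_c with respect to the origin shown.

x_c = 99.21 mm, y_c = 45.56 mm

plate: A = 200 × 90 = 18000.00, centroid at (100.00, 45.00).
hole: A = −(33 × 17) = -561.00, centroid at (124.50, 27.50).
ΣA = 17439.00 mm²
ΣAx_c = (18000.00)(100.00) + (-561.00)(124.50) = 1730155.50 mm³
ΣAy_c = (18000.00)(45.00) + (-561.00)(27.50) = 794572.50 mm³
x_c = 1730155.50 / 17439.00 = 99.21 mm
y_c = 794572.50 / 17439.00 = 45.56 mm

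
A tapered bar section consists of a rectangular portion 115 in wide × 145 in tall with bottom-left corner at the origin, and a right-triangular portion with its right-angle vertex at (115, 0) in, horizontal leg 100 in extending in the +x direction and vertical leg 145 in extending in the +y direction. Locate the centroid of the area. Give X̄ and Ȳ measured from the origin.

rectangular portion: A = 115 × 145 = 16675.00, centroid at (57.50, 72.50).
triangular portion: A = ½·100·145 = 7250.00, centroid at (148.33, 48.33).
ΣA = 23925.00 in², ΣAX̄ = 2034229.17 in³, ΣAȲ = 1559354.17 in³.
X̄ = 2034229.17/23925.00 = 85.03 in; Ȳ = 1559354.17/23925.00 = 65.18 in.

X̄ = 85.03 in, Ȳ = 65.18 in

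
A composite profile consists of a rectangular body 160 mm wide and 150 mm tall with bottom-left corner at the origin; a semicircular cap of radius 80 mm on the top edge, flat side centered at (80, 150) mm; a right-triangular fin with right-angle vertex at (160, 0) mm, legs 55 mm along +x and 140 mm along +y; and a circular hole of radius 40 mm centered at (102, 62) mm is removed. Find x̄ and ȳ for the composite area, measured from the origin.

rectangular body: A = 160 × 150 = 24000.00, centroid at (80.00, 75.00).
semicircular top: A = ½π·80² = 10053.10, centroid at (80.00, 183.95).
triangular fin: A = ½·55·140 = 3850.00, centroid at (178.33, 46.67).
hole: A = −π·40² = -5026.55, centroid at (102.00, 62.00).
ΣA = 32876.55 mm², ΣAx̄ = 2898123.13 mm³, ΣAȳ = 3517318.48 mm³.
x̄ = 2898123.13/32876.55 = 88.15 mm; ȳ = 3517318.48/32876.55 = 106.99 mm.

x̄ = 88.15 mm, ȳ = 106.99 mm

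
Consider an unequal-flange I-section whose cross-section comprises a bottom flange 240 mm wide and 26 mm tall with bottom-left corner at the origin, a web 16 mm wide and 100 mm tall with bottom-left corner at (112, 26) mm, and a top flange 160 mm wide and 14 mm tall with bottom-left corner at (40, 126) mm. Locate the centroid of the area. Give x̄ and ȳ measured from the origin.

bottom flange: A = 240 × 26 = 6240.00, centroid at (120.00, 13.00).
web: A = 16 × 100 = 1600.00, centroid at (120.00, 76.00).
top flange: A = 160 × 14 = 2240.00, centroid at (120.00, 133.00).
ΣA = 10080.00 mm²
ΣAx̄ = (6240.00)(120.00) + (1600.00)(120.00) + (2240.00)(120.00) = 1209600.00 mm³
ΣAȳ = (6240.00)(13.00) + (1600.00)(76.00) + (2240.00)(133.00) = 500640.00 mm³
x̄ = 1209600.00 / 10080.00 = 120.00 mm
ȳ = 500640.00 / 10080.00 = 49.67 mm

x̄ = 120.00 mm, ȳ = 49.67 mm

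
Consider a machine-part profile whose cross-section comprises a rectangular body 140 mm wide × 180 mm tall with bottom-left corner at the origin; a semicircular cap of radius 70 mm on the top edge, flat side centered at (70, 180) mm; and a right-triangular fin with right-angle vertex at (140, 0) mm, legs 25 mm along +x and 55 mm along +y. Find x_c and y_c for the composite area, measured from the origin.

x_c = 71.60 mm, y_c = 115.97 mm

Part | A | x̄ᵢ | ȳᵢ | A·x̄ᵢ | A·ȳᵢ
rectangular body | 25200.00 | 70.00 | 90.00 | 1764000.00 | 2268000.00
semicircular top | 7696.90 | 70.00 | 209.71 | 538783.14 | 1614109.03
triangular fin | 687.50 | 148.33 | 18.33 | 101979.17 | 12604.17
Σ | 33584.40 |  |  | 2404762.31 | 3894713.19
x_c = 2404762.31 / 33584.40 = 71.60 mm
y_c = 3894713.19 / 33584.40 = 115.97 mm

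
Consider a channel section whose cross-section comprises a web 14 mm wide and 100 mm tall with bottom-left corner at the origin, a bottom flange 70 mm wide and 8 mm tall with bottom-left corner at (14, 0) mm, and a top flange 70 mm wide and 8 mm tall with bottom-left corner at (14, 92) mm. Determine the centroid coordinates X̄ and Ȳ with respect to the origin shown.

X̄ = 25.67 mm, Ȳ = 50.00 mm

web: A = 14 × 100 = 1400.00, centroid at (7.00, 50.00).
bottom flange: A = 70 × 8 = 560.00, centroid at (49.00, 4.00).
top flange: A = 70 × 8 = 560.00, centroid at (49.00, 96.00).
ΣA = 2520.00 mm², ΣAX̄ = 64680.00 mm³, ΣAȲ = 126000.00 mm³.
X̄ = 64680.00/2520.00 = 25.67 mm; Ȳ = 126000.00/2520.00 = 50.00 mm.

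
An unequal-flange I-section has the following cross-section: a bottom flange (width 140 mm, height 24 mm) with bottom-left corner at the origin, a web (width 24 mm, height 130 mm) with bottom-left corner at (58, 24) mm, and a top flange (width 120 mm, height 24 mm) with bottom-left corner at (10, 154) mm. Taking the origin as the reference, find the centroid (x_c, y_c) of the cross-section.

bottom flange: A = 140 × 24 = 3360.00, centroid at (70.00, 12.00).
web: A = 24 × 130 = 3120.00, centroid at (70.00, 89.00).
top flange: A = 120 × 24 = 2880.00, centroid at (70.00, 166.00).
ΣA = 9360.00 mm², ΣAx_c = 655200.00 mm³, ΣAy_c = 796080.00 mm³.
x_c = 655200.00/9360.00 = 70.00 mm; y_c = 796080.00/9360.00 = 85.05 mm.

x_c = 70.00 mm, y_c = 85.05 mm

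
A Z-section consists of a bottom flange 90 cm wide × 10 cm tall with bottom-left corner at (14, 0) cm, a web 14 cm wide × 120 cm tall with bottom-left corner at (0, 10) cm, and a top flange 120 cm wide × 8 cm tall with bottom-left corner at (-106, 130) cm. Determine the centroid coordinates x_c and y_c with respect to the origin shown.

x_c = 5.85 cm, y_c = 70.83 cm

bottom flange: A = 90 × 10 = 900.00, centroid at (59.00, 5.00).
web: A = 14 × 120 = 1680.00, centroid at (7.00, 70.00).
top flange: A = 120 × 8 = 960.00, centroid at (-46.00, 134.00).
ΣA = 3540.00 cm²
ΣAx_c = (900.00)(59.00) + (1680.00)(7.00) + (960.00)(-46.00) = 20700.00 cm³
ΣAy_c = (900.00)(5.00) + (1680.00)(70.00) + (960.00)(134.00) = 250740.00 cm³
x_c = 20700.00 / 3540.00 = 5.85 cm
y_c = 250740.00 / 3540.00 = 70.83 cm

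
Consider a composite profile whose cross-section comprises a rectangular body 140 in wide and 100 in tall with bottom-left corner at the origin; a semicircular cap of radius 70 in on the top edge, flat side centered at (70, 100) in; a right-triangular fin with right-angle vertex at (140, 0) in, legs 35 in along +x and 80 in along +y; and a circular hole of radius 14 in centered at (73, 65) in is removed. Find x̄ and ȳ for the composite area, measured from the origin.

rectangular body: A = 140 × 100 = 14000.00, centroid at (70.00, 50.00).
semicircular top: A = ½π·70² = 7696.90, centroid at (70.00, 129.71).
triangular fin: A = ½·35·80 = 1400.00, centroid at (151.67, 26.67).
hole: A = −π·14² = -615.75, centroid at (73.00, 65.00).
ΣA = 22481.15 in²
ΣAx̄ = (14000.00)(70.00) + (7696.90)(70.00) + (1400.00)(151.67) + (-615.75)(73.00) = 1686166.57 in³
ΣAȳ = (14000.00)(50.00) + (7696.90)(129.71) + (1400.00)(26.67) + (-615.75)(65.00) = 1695666.31 in³
x̄ = 1686166.57 / 22481.15 = 75.00 in
ȳ = 1695666.31 / 22481.15 = 75.43 in

x̄ = 75.00 in, ȳ = 75.43 in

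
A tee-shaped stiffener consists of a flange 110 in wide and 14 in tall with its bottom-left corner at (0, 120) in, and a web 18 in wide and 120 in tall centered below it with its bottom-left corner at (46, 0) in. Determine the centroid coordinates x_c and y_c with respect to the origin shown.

web: A = 18 × 120 = 2160.00, centroid at (55.00, 60.00).
flange: A = 110 × 14 = 1540.00, centroid at (55.00, 127.00).
ΣA = 3700.00 in²
ΣAx_c = (2160.00)(55.00) + (1540.00)(55.00) = 203500.00 in³
ΣAy_c = (2160.00)(60.00) + (1540.00)(127.00) = 325180.00 in³
x_c = 203500.00 / 3700.00 = 55.00 in
y_c = 325180.00 / 3700.00 = 87.89 in

x_c = 55.00 in, y_c = 87.89 in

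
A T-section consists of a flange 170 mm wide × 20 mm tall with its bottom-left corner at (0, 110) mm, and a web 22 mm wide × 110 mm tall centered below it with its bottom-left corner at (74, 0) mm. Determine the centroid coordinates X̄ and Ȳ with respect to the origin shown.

web: A = 22 × 110 = 2420.00, centroid at (85.00, 55.00).
flange: A = 170 × 20 = 3400.00, centroid at (85.00, 120.00).
ΣA = 5820.00 mm²
ΣAX̄ = (2420.00)(85.00) + (3400.00)(85.00) = 494700.00 mm³
ΣAȲ = (2420.00)(55.00) + (3400.00)(120.00) = 541100.00 mm³
X̄ = 494700.00 / 5820.00 = 85.00 mm
Ȳ = 541100.00 / 5820.00 = 92.97 mm

X̄ = 85.00 mm, Ȳ = 92.97 mm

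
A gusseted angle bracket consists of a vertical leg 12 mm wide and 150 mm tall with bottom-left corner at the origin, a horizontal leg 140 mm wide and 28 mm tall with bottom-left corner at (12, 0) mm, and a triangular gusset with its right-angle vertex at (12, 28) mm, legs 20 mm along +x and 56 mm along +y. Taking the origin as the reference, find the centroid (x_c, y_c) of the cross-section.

vertical leg: A = 12 × 150 = 1800.00, centroid at (6.00, 75.00).
horizontal leg: A = 140 × 28 = 3920.00, centroid at (82.00, 14.00).
gusset: A = ½·20·56 = 560.00, centroid at (18.67, 46.67).
ΣA = 6280.00 mm², ΣAx_c = 342693.33 mm³, ΣAy_c = 216013.33 mm³.
x_c = 342693.33/6280.00 = 54.57 mm; y_c = 216013.33/6280.00 = 34.40 mm.

x_c = 54.57 mm, y_c = 34.40 mm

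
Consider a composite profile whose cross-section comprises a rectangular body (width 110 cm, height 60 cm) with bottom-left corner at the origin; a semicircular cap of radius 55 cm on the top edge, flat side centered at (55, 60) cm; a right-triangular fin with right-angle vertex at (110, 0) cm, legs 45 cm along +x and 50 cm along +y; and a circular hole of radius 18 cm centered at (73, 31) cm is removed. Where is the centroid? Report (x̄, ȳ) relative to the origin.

x̄ = 60.27 cm, ȳ = 50.72 cm

rectangular body: A = 110 × 60 = 6600.00, centroid at (55.00, 30.00).
semicircular top: A = ½π·55² = 4751.66, centroid at (55.00, 83.34).
triangular fin: A = ½·45·50 = 1125.00, centroid at (125.00, 16.67).
hole: A = −π·18² = -1017.88, centroid at (73.00, 31.00).
ΣA = 11458.78 cm²
ΣAx̄ = (6600.00)(55.00) + (4751.66)(55.00) + (1125.00)(125.00) + (-1017.88)(73.00) = 690661.29 cm³
ΣAȳ = (6600.00)(30.00) + (4751.66)(83.34) + (1125.00)(16.67) + (-1017.88)(31.00) = 581212.04 cm³
x̄ = 690661.29 / 11458.78 = 60.27 cm
ȳ = 581212.04 / 11458.78 = 50.72 cm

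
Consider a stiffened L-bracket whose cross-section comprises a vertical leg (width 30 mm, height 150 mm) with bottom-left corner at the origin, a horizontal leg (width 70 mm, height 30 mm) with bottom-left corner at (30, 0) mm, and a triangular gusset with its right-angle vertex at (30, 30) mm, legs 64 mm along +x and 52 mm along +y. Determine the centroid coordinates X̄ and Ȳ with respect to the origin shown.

vertical leg: A = 30 × 150 = 4500.00, centroid at (15.00, 75.00).
horizontal leg: A = 70 × 30 = 2100.00, centroid at (65.00, 15.00).
gusset: A = ½·64·52 = 1664.00, centroid at (51.33, 47.33).
ΣA = 8264.00 mm²
ΣAX̄ = (4500.00)(15.00) + (2100.00)(65.00) + (1664.00)(51.33) = 289418.67 mm³
ΣAȲ = (4500.00)(75.00) + (2100.00)(15.00) + (1664.00)(47.33) = 447762.67 mm³
X̄ = 289418.67 / 8264.00 = 35.02 mm
Ȳ = 447762.67 / 8264.00 = 54.18 mm

X̄ = 35.02 mm, Ȳ = 54.18 mm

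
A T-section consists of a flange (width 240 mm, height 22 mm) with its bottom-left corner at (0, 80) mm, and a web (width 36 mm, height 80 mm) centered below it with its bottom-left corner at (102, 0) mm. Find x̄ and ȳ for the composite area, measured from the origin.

web: A = 36 × 80 = 2880.00, centroid at (120.00, 40.00).
flange: A = 240 × 22 = 5280.00, centroid at (120.00, 91.00).
ΣA = 8160.00 mm²
ΣAx̄ = (2880.00)(120.00) + (5280.00)(120.00) = 979200.00 mm³
ΣAȳ = (2880.00)(40.00) + (5280.00)(91.00) = 595680.00 mm³
x̄ = 979200.00 / 8160.00 = 120.00 mm
ȳ = 595680.00 / 8160.00 = 73.00 mm

x̄ = 120.00 mm, ȳ = 73.00 mm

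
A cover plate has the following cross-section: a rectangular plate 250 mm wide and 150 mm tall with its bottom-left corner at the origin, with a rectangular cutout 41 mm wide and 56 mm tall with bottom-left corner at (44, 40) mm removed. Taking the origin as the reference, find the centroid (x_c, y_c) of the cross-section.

x_c = 128.95 mm, y_c = 75.46 mm

plate: A = 250 × 150 = 37500.00, centroid at (125.00, 75.00).
hole: A = −(41 × 56) = -2296.00, centroid at (64.50, 68.00).
ΣA = 35204.00 mm²
ΣAx_c = (37500.00)(125.00) + (-2296.00)(64.50) = 4539408.00 mm³
ΣAy_c = (37500.00)(75.00) + (-2296.00)(68.00) = 2656372.00 mm³
x_c = 4539408.00 / 35204.00 = 128.95 mm
y_c = 2656372.00 / 35204.00 = 75.46 mm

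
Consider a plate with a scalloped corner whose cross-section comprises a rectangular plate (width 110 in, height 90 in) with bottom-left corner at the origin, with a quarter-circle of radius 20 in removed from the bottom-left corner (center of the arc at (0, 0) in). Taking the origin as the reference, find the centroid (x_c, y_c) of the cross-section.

x_c = 56.52 in, y_c = 46.20 in

plate: A = 110 × 90 = 9900.00, centroid at (55.00, 45.00).
removed quarter-circle: A = −¼π·20² = -314.16, centroid at (8.49, 8.49).
ΣA = 9585.84 in²
ΣAx_c = (9900.00)(55.00) + (-314.16)(8.49) = 541833.33 in³
ΣAy_c = (9900.00)(45.00) + (-314.16)(8.49) = 442833.33 in³
x_c = 541833.33 / 9585.84 = 56.52 in
y_c = 442833.33 / 9585.84 = 46.20 in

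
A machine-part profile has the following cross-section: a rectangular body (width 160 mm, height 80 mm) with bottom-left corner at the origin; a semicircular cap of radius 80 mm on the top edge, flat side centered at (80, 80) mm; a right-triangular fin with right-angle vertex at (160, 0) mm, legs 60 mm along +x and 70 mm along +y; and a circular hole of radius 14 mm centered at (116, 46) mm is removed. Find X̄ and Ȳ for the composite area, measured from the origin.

X̄ = 87.72 mm, Ȳ = 68.96 mm

Part | A | x̄ᵢ | ȳᵢ | A·x̄ᵢ | A·ȳᵢ
rectangular body | 12800.00 | 80.00 | 40.00 | 1024000.00 | 512000.00
semicircular top | 10053.10 | 80.00 | 113.95 | 804247.72 | 1145581.05
triangular fin | 2100.00 | 180.00 | 23.33 | 378000.00 | 49000.00
hole | -615.75 | 116.00 | 46.00 | -71427.25 | -28324.60
Σ | 24337.34 |  |  | 2134820.47 | 1678256.45
X̄ = 2134820.47 / 24337.34 = 87.72 mm
Ȳ = 1678256.45 / 24337.34 = 68.96 mm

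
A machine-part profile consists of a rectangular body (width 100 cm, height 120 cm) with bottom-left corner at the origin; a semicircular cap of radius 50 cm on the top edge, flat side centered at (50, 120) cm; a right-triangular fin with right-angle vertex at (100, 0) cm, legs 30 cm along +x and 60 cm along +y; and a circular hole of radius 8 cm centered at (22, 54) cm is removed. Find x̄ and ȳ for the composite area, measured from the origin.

x̄ = 53.59 cm, ȳ = 77.09 cm

rectangular body: A = 100 × 120 = 12000.00, centroid at (50.00, 60.00).
semicircular top: A = ½π·50² = 3926.99, centroid at (50.00, 141.22).
triangular fin: A = ½·30·60 = 900.00, centroid at (110.00, 20.00).
hole: A = −π·8² = -201.06, centroid at (22.00, 54.00).
ΣA = 16625.93 cm², ΣAx̄ = 890926.18 cm³, ΣAȳ = 1281714.89 cm³.
x̄ = 890926.18/16625.93 = 53.59 cm; ȳ = 1281714.89/16625.93 = 77.09 cm.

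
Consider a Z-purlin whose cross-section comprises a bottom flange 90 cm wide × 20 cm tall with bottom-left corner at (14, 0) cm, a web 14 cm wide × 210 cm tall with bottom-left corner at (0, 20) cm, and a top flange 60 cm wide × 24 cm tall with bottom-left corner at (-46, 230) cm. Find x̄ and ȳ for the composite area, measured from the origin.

bottom flange: A = 90 × 20 = 1800.00, centroid at (59.00, 10.00).
web: A = 14 × 210 = 2940.00, centroid at (7.00, 125.00).
top flange: A = 60 × 24 = 1440.00, centroid at (-16.00, 242.00).
ΣA = 6180.00 cm²
ΣAx̄ = (1800.00)(59.00) + (2940.00)(7.00) + (1440.00)(-16.00) = 103740.00 cm³
ΣAȳ = (1800.00)(10.00) + (2940.00)(125.00) + (1440.00)(242.00) = 733980.00 cm³
x̄ = 103740.00 / 6180.00 = 16.79 cm
ȳ = 733980.00 / 6180.00 = 118.77 cm

x̄ = 16.79 cm, ȳ = 118.77 cm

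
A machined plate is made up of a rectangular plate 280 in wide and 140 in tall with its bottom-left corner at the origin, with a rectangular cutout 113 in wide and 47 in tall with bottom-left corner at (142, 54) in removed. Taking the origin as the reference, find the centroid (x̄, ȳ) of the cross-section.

plate: A = 280 × 140 = 39200.00, centroid at (140.00, 70.00).
hole: A = −(113 × 47) = -5311.00, centroid at (198.50, 77.50).
ΣA = 33889.00 in², ΣAx̄ = 4433766.50 in³, ΣAȳ = 2332397.50 in³.
x̄ = 4433766.50/33889.00 = 130.83 in; ȳ = 2332397.50/33889.00 = 68.82 in.

x̄ = 130.83 in, ȳ = 68.82 in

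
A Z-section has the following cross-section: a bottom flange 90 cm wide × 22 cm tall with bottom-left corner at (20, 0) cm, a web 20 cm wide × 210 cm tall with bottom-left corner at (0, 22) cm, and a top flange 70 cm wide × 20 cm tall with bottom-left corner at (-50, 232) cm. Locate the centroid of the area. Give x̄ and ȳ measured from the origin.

bottom flange: A = 90 × 22 = 1980.00, centroid at (65.00, 11.00).
web: A = 20 × 210 = 4200.00, centroid at (10.00, 127.00).
top flange: A = 70 × 20 = 1400.00, centroid at (-15.00, 242.00).
ΣA = 7580.00 cm²
ΣAx̄ = (1980.00)(65.00) + (4200.00)(10.00) + (1400.00)(-15.00) = 149700.00 cm³
ΣAȳ = (1980.00)(11.00) + (4200.00)(127.00) + (1400.00)(242.00) = 893980.00 cm³
x̄ = 149700.00 / 7580.00 = 19.75 cm
ȳ = 893980.00 / 7580.00 = 117.94 cm

x̄ = 19.75 cm, ȳ = 117.94 cm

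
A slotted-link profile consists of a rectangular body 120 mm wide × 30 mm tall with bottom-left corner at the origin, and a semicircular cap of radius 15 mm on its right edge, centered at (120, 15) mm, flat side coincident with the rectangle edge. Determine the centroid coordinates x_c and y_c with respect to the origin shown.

x_c = 65.93 mm, y_c = 15.00 mm

Part | A | x̄ᵢ | ȳᵢ | A·x̄ᵢ | A·ȳᵢ
rectangular body | 3600.00 | 60.00 | 15.00 | 216000.00 | 54000.00
semicircular end | 353.43 | 126.37 | 15.00 | 44661.50 | 5301.44
Σ | 3953.43 |  |  | 260661.50 | 59301.44
x_c = 260661.50 / 3953.43 = 65.93 mm
y_c = 59301.44 / 3953.43 = 15.00 mm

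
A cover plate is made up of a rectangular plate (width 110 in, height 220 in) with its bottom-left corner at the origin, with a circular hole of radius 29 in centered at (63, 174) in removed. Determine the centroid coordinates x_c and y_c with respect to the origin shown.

plate: A = 110 × 220 = 24200.00, centroid at (55.00, 110.00).
hole: A = −π·29² = -2642.08, centroid at (63.00, 174.00).
ΣA = 21557.92 in²
ΣAx_c = (24200.00)(55.00) + (-2642.08)(63.00) = 1164549.00 in³
ΣAy_c = (24200.00)(110.00) + (-2642.08)(174.00) = 2202278.18 in³
x_c = 1164549.00 / 21557.92 = 54.02 in
y_c = 2202278.18 / 21557.92 = 102.16 in

x_c = 54.02 in, y_c = 102.16 in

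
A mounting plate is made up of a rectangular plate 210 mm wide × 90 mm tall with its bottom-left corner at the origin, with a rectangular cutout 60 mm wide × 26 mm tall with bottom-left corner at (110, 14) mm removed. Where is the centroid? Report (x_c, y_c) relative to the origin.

Part | A | x̄ᵢ | ȳᵢ | A·x̄ᵢ | A·ȳᵢ
plate | 18900.00 | 105.00 | 45.00 | 1984500.00 | 850500.00
hole | -1560.00 | 140.00 | 27.00 | -218400.00 | -42120.00
Σ | 17340.00 |  |  | 1766100.00 | 808380.00
x_c = 1766100.00 / 17340.00 = 101.85 mm
y_c = 808380.00 / 17340.00 = 46.62 mm

x_c = 101.85 mm, y_c = 46.62 mm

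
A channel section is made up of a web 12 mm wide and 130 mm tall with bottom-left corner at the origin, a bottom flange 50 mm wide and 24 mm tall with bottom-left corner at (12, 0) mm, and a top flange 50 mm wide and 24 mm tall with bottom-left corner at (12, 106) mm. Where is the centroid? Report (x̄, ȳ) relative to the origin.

web: A = 12 × 130 = 1560.00, centroid at (6.00, 65.00).
bottom flange: A = 50 × 24 = 1200.00, centroid at (37.00, 12.00).
top flange: A = 50 × 24 = 1200.00, centroid at (37.00, 118.00).
ΣA = 3960.00 mm²
ΣAx̄ = (1560.00)(6.00) + (1200.00)(37.00) + (1200.00)(37.00) = 98160.00 mm³
ΣAȳ = (1560.00)(65.00) + (1200.00)(12.00) + (1200.00)(118.00) = 257400.00 mm³
x̄ = 98160.00 / 3960.00 = 24.79 mm
ȳ = 257400.00 / 3960.00 = 65.00 mm

x̄ = 24.79 mm, ȳ = 65.00 mm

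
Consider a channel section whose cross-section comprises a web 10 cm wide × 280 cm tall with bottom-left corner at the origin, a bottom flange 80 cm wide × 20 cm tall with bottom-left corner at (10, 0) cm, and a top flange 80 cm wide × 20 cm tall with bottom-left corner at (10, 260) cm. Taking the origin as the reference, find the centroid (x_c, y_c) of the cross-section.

web: A = 10 × 280 = 2800.00, centroid at (5.00, 140.00).
bottom flange: A = 80 × 20 = 1600.00, centroid at (50.00, 10.00).
top flange: A = 80 × 20 = 1600.00, centroid at (50.00, 270.00).
ΣA = 6000.00 cm², ΣAx_c = 174000.00 cm³, ΣAy_c = 840000.00 cm³.
x_c = 174000.00/6000.00 = 29.00 cm; y_c = 840000.00/6000.00 = 140.00 cm.

x_c = 29.00 cm, y_c = 140.00 cm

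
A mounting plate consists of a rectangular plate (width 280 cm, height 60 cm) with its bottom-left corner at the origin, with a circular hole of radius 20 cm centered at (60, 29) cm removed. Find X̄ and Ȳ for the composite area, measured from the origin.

X̄ = 146.47 cm, Ȳ = 30.08 cm

Part | A | x̄ᵢ | ȳᵢ | A·x̄ᵢ | A·ȳᵢ
plate | 16800.00 | 140.00 | 30.00 | 2352000.00 | 504000.00
hole | -1256.64 | 60.00 | 29.00 | -75398.22 | -36442.47
Σ | 15543.36 |  |  | 2276601.78 | 467557.53
X̄ = 2276601.78 / 15543.36 = 146.47 cm
Ȳ = 467557.53 / 15543.36 = 30.08 cm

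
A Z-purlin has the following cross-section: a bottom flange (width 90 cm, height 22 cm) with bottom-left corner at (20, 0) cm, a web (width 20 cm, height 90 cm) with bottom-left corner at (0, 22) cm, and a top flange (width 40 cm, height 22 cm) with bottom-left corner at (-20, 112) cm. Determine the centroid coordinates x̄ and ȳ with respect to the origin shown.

Part | A | x̄ᵢ | ȳᵢ | A·x̄ᵢ | A·ȳᵢ
bottom flange | 1980.00 | 65.00 | 11.00 | 128700.00 | 21780.00
web | 1800.00 | 10.00 | 67.00 | 18000.00 | 120600.00
top flange | 880.00 | 0.00 | 123.00 | 0.00 | 108240.00
Σ | 4660.00 |  |  | 146700.00 | 250620.00
x̄ = 146700.00 / 4660.00 = 31.48 cm
ȳ = 250620.00 / 4660.00 = 53.78 cm

x̄ = 31.48 cm, ȳ = 53.78 cm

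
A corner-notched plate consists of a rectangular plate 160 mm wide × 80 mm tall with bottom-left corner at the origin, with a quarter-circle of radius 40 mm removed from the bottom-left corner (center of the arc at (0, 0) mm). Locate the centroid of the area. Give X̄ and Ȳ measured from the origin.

plate: A = 160 × 80 = 12800.00, centroid at (80.00, 40.00).
removed quarter-circle: A = −¼π·40² = -1256.64, centroid at (16.98, 16.98).
ΣA = 11543.36 mm²
ΣAX̄ = (12800.00)(80.00) + (-1256.64)(16.98) = 1002666.67 mm³
ΣAȲ = (12800.00)(40.00) + (-1256.64)(16.98) = 490666.67 mm³
X̄ = 1002666.67 / 11543.36 = 86.86 mm
Ȳ = 490666.67 / 11543.36 = 42.51 mm

X̄ = 86.86 mm, Ȳ = 42.51 mm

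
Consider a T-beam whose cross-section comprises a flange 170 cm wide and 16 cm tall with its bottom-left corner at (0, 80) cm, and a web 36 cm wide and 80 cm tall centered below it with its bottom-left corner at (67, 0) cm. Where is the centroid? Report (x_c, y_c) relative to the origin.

web: A = 36 × 80 = 2880.00, centroid at (85.00, 40.00).
flange: A = 170 × 16 = 2720.00, centroid at (85.00, 88.00).
ΣA = 5600.00 cm², ΣAx_c = 476000.00 cm³, ΣAy_c = 354560.00 cm³.
x_c = 476000.00/5600.00 = 85.00 cm; y_c = 354560.00/5600.00 = 63.31 cm.

x_c = 85.00 cm, y_c = 63.31 cm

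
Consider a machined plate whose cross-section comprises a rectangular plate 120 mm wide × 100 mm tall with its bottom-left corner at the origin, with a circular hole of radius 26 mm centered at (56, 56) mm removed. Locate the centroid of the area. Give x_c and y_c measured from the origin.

x_c = 60.86 mm, y_c = 48.71 mm

plate: A = 120 × 100 = 12000.00, centroid at (60.00, 50.00).
hole: A = −π·26² = -2123.72, centroid at (56.00, 56.00).
ΣA = 9876.28 mm²
ΣAx_c = (12000.00)(60.00) + (-2123.72)(56.00) = 601071.87 mm³
ΣAy_c = (12000.00)(50.00) + (-2123.72)(56.00) = 481071.87 mm³
x_c = 601071.87 / 9876.28 = 60.86 mm
y_c = 481071.87 / 9876.28 = 48.71 mm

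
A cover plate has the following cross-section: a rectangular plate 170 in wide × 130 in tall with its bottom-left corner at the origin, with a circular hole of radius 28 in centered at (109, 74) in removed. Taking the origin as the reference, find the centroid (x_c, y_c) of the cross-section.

plate: A = 170 × 130 = 22100.00, centroid at (85.00, 65.00).
hole: A = −π·28² = -2463.01, centroid at (109.00, 74.00).
ΣA = 19636.99 in², ΣAx_c = 1610032.06 in³, ΣAy_c = 1254237.36 in³.
x_c = 1610032.06/19636.99 = 81.99 in; y_c = 1254237.36/19636.99 = 63.87 in.

x_c = 81.99 in, y_c = 63.87 in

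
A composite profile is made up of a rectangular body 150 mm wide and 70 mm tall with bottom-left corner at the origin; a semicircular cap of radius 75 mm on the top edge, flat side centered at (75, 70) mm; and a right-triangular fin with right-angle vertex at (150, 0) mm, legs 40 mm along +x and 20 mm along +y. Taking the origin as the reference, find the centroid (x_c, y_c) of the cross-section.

Part | A | x̄ᵢ | ȳᵢ | A·x̄ᵢ | A·ȳᵢ
rectangular body | 10500.00 | 75.00 | 35.00 | 787500.00 | 367500.00
semicircular top | 8835.73 | 75.00 | 101.83 | 662679.70 | 899751.05
triangular fin | 400.00 | 163.33 | 6.67 | 65333.33 | 2666.67
Σ | 19735.73 |  |  | 1515513.03 | 1269917.72
x_c = 1515513.03 / 19735.73 = 76.79 mm
y_c = 1269917.72 / 19735.73 = 64.35 mm

x_c = 76.79 mm, y_c = 64.35 mm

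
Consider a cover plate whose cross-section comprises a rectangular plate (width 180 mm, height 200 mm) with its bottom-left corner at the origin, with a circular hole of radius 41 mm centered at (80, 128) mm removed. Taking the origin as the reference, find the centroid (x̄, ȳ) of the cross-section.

x̄ = 91.72 mm, ȳ = 95.19 mm

Part | A | x̄ᵢ | ȳᵢ | A·x̄ᵢ | A·ȳᵢ
plate | 36000.00 | 90.00 | 100.00 | 3240000.00 | 3600000.00
hole | -5281.02 | 80.00 | 128.00 | -422481.38 | -675970.21
Σ | 30718.98 |  |  | 2817518.62 | 2924029.79
x̄ = 2817518.62 / 30718.98 = 91.72 mm
ȳ = 2924029.79 / 30718.98 = 95.19 mm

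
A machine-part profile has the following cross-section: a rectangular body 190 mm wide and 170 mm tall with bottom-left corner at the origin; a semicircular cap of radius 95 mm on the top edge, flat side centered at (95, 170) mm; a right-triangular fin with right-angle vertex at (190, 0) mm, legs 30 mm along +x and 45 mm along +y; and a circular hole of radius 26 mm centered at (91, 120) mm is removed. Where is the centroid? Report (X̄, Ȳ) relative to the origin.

X̄ = 96.76 mm, Ȳ = 121.76 mm

rectangular body: A = 190 × 170 = 32300.00, centroid at (95.00, 85.00).
semicircular top: A = ½π·95² = 14176.44, centroid at (95.00, 210.32).
triangular fin: A = ½·30·45 = 675.00, centroid at (200.00, 15.00).
hole: A = −π·26² = -2123.72, centroid at (91.00, 120.00).
ΣA = 45027.72 mm², ΣAX̄ = 4357003.29 mm³, ΣAȲ = 5482356.60 mm³.
X̄ = 4357003.29/45027.72 = 96.76 mm; Ȳ = 5482356.60/45027.72 = 121.76 mm.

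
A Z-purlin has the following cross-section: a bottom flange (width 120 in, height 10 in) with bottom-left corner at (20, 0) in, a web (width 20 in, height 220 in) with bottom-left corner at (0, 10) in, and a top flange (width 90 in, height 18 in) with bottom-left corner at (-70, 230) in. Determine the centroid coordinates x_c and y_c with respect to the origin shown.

bottom flange: A = 120 × 10 = 1200.00, centroid at (80.00, 5.00).
web: A = 20 × 220 = 4400.00, centroid at (10.00, 120.00).
top flange: A = 90 × 18 = 1620.00, centroid at (-25.00, 239.00).
ΣA = 7220.00 in², ΣAx_c = 99500.00 in³, ΣAy_c = 921180.00 in³.
x_c = 99500.00/7220.00 = 13.78 in; y_c = 921180.00/7220.00 = 127.59 in.

x_c = 13.78 in, y_c = 127.59 in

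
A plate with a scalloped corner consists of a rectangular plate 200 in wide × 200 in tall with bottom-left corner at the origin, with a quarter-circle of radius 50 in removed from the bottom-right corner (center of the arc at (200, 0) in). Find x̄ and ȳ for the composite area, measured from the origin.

x̄ = 95.93 in, ȳ = 104.07 in

plate: A = 200 × 200 = 40000.00, centroid at (100.00, 100.00).
removed quarter-circle: A = −¼π·50² = -1963.50, centroid at (178.78, 21.22).
ΣA = 38036.50 in², ΣAx̄ = 3648967.58 in³, ΣAȳ = 3958333.33 in³.
x̄ = 3648967.58/38036.50 = 95.93 in; ȳ = 3958333.33/38036.50 = 104.07 in.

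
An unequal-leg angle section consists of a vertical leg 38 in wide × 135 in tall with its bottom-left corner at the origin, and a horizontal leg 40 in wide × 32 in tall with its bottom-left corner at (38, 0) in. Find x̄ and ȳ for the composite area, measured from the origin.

x̄ = 26.79 in, ȳ = 57.22 in

Part | A | x̄ᵢ | ȳᵢ | A·x̄ᵢ | A·ȳᵢ
vertical leg | 5130.00 | 19.00 | 67.50 | 97470.00 | 346275.00
horizontal leg | 1280.00 | 58.00 | 16.00 | 74240.00 | 20480.00
Σ | 6410.00 |  |  | 171710.00 | 366755.00
x̄ = 171710.00 / 6410.00 = 26.79 in
ȳ = 366755.00 / 6410.00 = 57.22 in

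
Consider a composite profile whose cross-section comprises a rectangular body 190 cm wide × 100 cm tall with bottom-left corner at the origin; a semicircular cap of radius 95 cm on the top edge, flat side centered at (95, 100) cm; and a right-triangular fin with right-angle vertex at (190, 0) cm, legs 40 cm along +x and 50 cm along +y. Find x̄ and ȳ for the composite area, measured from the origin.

x̄ = 98.17 cm, ȳ = 86.49 cm

rectangular body: A = 190 × 100 = 19000.00, centroid at (95.00, 50.00).
semicircular top: A = ½π·95² = 14176.44, centroid at (95.00, 140.32).
triangular fin: A = ½·40·50 = 1000.00, centroid at (203.33, 16.67).
ΣA = 34176.44 cm², ΣAx̄ = 3355094.83 cm³, ΣAȳ = 2955893.68 cm³.
x̄ = 3355094.83/34176.44 = 98.17 cm; ȳ = 2955893.68/34176.44 = 86.49 cm.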